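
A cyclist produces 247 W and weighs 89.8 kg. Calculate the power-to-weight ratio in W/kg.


P/W = power / mass
= 247 / 89.8
= 2.751 W/kg

2.751 W/kg


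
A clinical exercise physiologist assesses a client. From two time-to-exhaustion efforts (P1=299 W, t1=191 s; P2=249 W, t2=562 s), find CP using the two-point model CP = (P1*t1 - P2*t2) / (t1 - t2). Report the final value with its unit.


Work in trial 1 = 57109 J
Work in trial 2 = 139938 J
Delta work = -82829 J
Delta time = -371 s
CP = -82829 / -371 = 223.26 W

223.26 W


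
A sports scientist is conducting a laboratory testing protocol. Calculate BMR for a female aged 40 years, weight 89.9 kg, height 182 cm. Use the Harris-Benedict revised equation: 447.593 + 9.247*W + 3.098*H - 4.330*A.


Substituting values:
W term = 9.247 * 89.9 = 831.3053
H term = 3.098 * 182 = 563.836
A term = 4.330 * 40 = 173.2
BMR = 1669.53 kcal/day

1669.53 kcal/day


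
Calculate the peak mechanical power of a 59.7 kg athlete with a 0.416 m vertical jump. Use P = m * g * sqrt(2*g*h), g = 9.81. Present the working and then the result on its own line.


First, sqrt(2gh) = sqrt(2 * 9.81 * 0.416)
= sqrt(8.16192) = 2.856907 m/s
Power = 59.7 * 9.81 * 2.856907 = 1673.17 W

1673.17 W


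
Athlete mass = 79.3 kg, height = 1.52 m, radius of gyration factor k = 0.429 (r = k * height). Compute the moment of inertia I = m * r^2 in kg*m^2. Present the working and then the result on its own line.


r = k * height = 0.429 * 1.52 = 0.65208 m
r^2 = 0.65208^2 = 0.425208
I = 79.3 * 0.425208 = 33.719 kg*m^2

33.719 kg*m^2


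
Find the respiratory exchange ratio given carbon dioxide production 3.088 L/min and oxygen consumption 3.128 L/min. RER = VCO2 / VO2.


VCO2 = 3.088 L/min
VO2 = 3.128 L/min
RER = 3.088 / 3.128 = 0.9872

0.9872


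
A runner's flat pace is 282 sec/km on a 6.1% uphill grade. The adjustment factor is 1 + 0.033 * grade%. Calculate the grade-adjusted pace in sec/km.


Factor = 1 + 0.033 * 6.1 = 1.2013
Adjusted pace = 282 * 1.2013
= 338.77 sec/km

338.77 s/km


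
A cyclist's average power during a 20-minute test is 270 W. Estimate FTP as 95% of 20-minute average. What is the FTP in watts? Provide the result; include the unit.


FTP = 20-min power * 0.95
= 270 * 0.95
= 256.5 W

256.5 W


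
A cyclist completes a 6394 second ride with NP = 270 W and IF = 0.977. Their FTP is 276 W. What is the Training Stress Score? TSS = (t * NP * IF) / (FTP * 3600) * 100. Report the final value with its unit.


t * NP * IF = 6394 * 270 * 0.977 = 1686673.26
FTP * 3600 = 993600
TSS = (1686673.26 / 993600) * 100 = 169.75

169.75 TSS


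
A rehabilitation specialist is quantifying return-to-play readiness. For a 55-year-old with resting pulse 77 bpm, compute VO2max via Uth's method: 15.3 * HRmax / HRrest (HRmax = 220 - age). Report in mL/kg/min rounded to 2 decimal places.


Step 1: HRmax = 220 - 55 = 165 bpm
Step 2: Ratio = 165 / 77 = 2.1429
Step 3: VO2max = 15.3 * 2.1429 = 32.79 mL/kg/min

32.79 mL/kg/min


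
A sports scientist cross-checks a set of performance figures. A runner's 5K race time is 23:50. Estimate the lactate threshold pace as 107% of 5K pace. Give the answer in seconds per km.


Total race time = 23*60 + 50 = 1430 seconds
5K pace = 1430 / 5 = 286.0 sec/km
LT pace = 286.0 * 1.07 = 306.02 sec/km

306.02 s/km


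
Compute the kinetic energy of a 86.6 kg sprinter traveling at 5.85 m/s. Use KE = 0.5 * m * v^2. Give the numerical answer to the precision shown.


Velocity squared = 34.2225
KE = 0.5 * 86.6 * 34.2225 = 1481.83 J

1481.83 J


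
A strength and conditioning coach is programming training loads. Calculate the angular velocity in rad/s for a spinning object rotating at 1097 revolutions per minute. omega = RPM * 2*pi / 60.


omega = RPM * 2*pi / 60
= 1097 * 6.28318531 / 60
= 114.878 rad/s

114.878 rad/s


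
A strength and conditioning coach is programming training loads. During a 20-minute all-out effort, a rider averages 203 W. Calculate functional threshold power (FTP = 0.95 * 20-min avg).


FTP = 0.95 * 203
= 192.85 W

192.85 W


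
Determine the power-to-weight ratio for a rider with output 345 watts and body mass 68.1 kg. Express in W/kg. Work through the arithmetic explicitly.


P/W = 345 / 68.1 = 5.066 W/kg

5.066 W/kg


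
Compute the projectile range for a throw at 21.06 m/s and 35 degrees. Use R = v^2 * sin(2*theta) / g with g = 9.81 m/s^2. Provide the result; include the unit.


Two times the angle = 70 degrees
sin(70) = 0.939693
R = 443.5236 * 0.939693 / 9.81 = 42.485 m

42.485 m


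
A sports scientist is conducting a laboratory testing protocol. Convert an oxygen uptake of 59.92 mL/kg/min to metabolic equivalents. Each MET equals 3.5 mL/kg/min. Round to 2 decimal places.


One MET = 3.5 mL/kg/min
Number of METs = 59.92 / 3.5
= 17.12 METs

17.12 METs


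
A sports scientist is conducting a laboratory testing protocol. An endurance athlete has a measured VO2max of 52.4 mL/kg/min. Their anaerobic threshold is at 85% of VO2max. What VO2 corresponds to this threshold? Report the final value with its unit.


Anaerobic threshold VO2 = VO2max * 85%
= 52.4 * 0.85
= 44.54 mL/kg/min

44.54 mL/kg/min


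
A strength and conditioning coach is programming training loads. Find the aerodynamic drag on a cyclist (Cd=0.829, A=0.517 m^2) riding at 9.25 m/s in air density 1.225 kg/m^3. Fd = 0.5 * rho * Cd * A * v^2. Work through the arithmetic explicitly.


Fd = 0.5 * 1.225 * 0.829 * 0.517 * 9.25^2
= 0.5 * 1.225 * 0.829 * 0.517 * 85.5625
= 22.461 N

22.461 N


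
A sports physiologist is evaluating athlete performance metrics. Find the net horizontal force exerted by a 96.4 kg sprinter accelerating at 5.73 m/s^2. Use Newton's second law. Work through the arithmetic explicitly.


Newton's second law: F = m * a
F = 96.4 * 5.73 = 552.37 N

552.37 N


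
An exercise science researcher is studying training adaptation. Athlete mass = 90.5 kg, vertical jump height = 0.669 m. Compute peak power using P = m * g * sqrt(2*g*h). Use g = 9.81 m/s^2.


sqrt(2 * 9.81 * 0.669) = sqrt(13.12578) = 3.622952 m/s
P = 90.5 * 9.81 * 3.622952
= 3216.47 W

3216.47 W


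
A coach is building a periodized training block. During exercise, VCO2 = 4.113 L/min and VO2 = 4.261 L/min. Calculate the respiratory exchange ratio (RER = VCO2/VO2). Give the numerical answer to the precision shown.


RER = VCO2 / VO2
= 4.113 / 4.261
= 0.9653

0.9653


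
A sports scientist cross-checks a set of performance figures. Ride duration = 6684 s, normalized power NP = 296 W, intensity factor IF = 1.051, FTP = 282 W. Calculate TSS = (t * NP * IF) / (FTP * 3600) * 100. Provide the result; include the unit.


Numerator = 6684 * 296 * 1.051 = 2079365.664
Denominator = 282 * 3600 = 1015200
TSS = 2079365.664 / 1015200 * 100
= 204.82

204.82 TSS


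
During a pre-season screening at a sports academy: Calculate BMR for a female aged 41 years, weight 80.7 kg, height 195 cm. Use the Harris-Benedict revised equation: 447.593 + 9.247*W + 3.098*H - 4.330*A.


Substituting values:
W term = 9.247 * 80.7 = 746.2329
H term = 3.098 * 195 = 604.11
A term = 4.330 * 41 = 177.53
BMR = 1620.41 kcal/day

1620.41 kcal/day


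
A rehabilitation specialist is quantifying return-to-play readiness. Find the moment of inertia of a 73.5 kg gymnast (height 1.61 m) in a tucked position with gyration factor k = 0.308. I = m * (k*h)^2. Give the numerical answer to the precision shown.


Radius of gyration = 0.308 * 1.61 = 0.49588 m
I = 73.5 * 0.49588^2
= 73.5 * 0.245897
= 18.073 kg*m^2

18.073 kg*m^2


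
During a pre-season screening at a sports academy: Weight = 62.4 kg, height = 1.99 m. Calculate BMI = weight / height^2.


height^2 = 1.99^2 = 3.9601
BMI = 62.4 / 3.9601 = 15.76 kg/m^2

15.76 kg/m^2


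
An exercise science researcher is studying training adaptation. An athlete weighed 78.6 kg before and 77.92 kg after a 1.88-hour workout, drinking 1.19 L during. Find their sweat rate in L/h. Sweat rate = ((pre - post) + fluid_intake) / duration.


Body mass change = 0.68 kg
Total sweat loss = 0.68 + 1.19 = 1.87 L
Rate = 1.87 / 1.88 = 0.995 L/h

0.995 L/h


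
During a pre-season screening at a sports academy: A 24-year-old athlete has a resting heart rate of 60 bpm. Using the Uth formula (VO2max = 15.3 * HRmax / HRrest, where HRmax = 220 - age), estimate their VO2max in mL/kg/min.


HRmax = 220 - 24 = 196 bpm
Ratio = HRmax / HRrest = 196 / 60 = 3.2667
VO2max = 15.3 * 3.2667 = 49.98 mL/kg/min

49.98 mL/kg/min


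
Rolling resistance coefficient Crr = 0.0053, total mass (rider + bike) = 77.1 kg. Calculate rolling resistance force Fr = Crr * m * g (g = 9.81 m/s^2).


Fr = Crr * m * g
= 0.0053 * 77.1 * 9.81
= 4.009 N

4.009 N


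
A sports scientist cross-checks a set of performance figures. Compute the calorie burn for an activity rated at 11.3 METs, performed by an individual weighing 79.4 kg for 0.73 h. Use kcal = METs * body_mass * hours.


Product of METs and mass = 11.3 * 79.4 = 897.22
Total kcal = 897.22 * 0.73 = 654.97 kcal

654.97 kcal


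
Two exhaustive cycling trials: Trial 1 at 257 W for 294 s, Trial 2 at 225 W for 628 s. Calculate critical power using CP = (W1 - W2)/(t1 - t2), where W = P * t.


W1 = 257 * 294 = 75558 J
W2 = 225 * 628 = 141300 J
CP = (75558 - 141300) / (294 - 628)
= -65742 / -334
= 196.83 W

196.83 W


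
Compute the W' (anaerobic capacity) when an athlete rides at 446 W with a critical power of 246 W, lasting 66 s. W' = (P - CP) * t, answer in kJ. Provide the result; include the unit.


Above-CP power = 200 W
Duration = 66 s
W' = 200 * 66 = 13200 J
Convert: 13200 / 1000 = 13.2 kJ

13.2 kJ


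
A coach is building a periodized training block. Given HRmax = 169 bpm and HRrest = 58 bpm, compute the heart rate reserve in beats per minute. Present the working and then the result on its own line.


Heart rate reserve = maximum HR minus resting HR
HRR = 169 - 58 = 111 bpm

111 bpm


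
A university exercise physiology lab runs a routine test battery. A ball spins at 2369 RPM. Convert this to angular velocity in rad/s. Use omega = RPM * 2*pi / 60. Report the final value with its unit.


omega = 2369 * 2 * pi / 60
= 2369 * 6.28318531 / 60
= 14884.866 / 60
= 248.081 rad/s

248.081 rad/s


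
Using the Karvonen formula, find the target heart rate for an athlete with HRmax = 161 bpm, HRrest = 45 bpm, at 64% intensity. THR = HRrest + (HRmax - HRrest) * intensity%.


HRR = 161 - 45 = 116
THR = 45 + 116 * 0.64
= 45 + 74.24
= 119.24 bpm

119.24 bpm


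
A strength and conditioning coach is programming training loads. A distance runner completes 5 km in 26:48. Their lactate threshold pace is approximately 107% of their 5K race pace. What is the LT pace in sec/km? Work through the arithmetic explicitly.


Convert to seconds: 26 min 48 s = 1608 s
Pace per km = 1608 / 5 = 321.6 s/km
LT pace = 321.6 * 1.07 = 344.11 s/km

344.11 s/km


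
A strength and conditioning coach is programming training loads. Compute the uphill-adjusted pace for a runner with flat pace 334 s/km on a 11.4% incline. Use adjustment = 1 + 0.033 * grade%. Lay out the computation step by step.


Adjustment factor = 1 + 0.033 * 11.4 = 1.3762
Grade-adjusted pace = 334 * 1.3762 = 459.65 s/km

459.65 s/km


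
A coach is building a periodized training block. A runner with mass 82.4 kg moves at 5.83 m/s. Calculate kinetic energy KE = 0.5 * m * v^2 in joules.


v^2 = 5.83^2 = 33.9889
KE = 0.5 * 82.4 * 33.9889
= 1400.34 J

1400.34 J


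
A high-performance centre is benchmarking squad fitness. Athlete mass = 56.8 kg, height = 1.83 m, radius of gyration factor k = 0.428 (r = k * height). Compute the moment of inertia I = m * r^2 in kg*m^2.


r = k * height = 0.428 * 1.83 = 0.78324 m
r^2 = 0.78324^2 = 0.613465
I = 56.8 * 0.613465 = 34.845 kg*m^2

34.845 kg*m^2


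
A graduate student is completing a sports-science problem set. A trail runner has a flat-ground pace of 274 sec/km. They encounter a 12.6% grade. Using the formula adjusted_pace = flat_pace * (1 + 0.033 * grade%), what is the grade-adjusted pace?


Grade factor = 1 + 0.033 * 12.6 = 1.4158
Adjusted = 274 * 1.4158 = 387.93 sec/km

387.93 s/km


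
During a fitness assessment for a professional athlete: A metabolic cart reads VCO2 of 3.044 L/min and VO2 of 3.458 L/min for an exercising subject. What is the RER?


RER = VCO2 / VO2 = 3.044 / 3.458 = 0.8803

0.8803


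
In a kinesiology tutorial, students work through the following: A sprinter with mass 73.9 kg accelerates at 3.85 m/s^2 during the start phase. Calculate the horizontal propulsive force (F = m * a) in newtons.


F = m * a
= 73.9 * 3.85
= 284.52 N

284.52 N


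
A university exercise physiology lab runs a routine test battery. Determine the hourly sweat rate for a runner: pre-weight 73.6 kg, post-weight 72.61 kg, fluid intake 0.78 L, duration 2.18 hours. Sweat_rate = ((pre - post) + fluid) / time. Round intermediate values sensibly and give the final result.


Mass lost = 73.6 - 72.61 = 0.99 kg
Add fluid consumed: 0.99 + 0.78 = 1.77 L total sweat
Sweat rate = 1.77 / 2.18 = 0.812 L/h

0.812 L/h


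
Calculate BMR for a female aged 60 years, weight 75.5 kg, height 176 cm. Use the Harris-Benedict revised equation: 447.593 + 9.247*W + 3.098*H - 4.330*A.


Substituting values:
W term = 9.247 * 75.5 = 698.1485
H term = 3.098 * 176 = 545.248
A term = 4.330 * 60 = 259.8
BMR = 1431.19 kcal/day

1431.19 kcal/day


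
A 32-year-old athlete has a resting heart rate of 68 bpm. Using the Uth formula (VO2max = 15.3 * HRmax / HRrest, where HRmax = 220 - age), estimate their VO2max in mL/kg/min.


HRmax = 220 - 32 = 188 bpm
Ratio = HRmax / HRrest = 188 / 68 = 2.7647
VO2max = 15.3 * 2.7647 = 42.3 mL/kg/min

42.3 mL/kg/min


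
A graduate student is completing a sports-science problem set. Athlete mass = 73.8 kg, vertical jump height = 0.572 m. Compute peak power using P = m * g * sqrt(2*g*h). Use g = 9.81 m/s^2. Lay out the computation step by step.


sqrt(2 * 9.81 * 0.572) = sqrt(11.22264) = 3.350021 m/s
P = 73.8 * 9.81 * 3.350021
= 2425.34 W

2425.34 W


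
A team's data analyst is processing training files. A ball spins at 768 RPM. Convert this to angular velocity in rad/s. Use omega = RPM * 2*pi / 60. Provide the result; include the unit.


omega = 768 * 2 * pi / 60
= 768 * 6.28318531 / 60
= 4825.486 / 60
= 80.425 rad/s

80.425 rad/s


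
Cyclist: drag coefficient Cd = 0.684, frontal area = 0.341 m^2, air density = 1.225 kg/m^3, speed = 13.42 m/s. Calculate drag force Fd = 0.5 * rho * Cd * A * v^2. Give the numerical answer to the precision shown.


v^2 = 13.42^2 = 180.0964
Fd = 0.5 * 1.225 * 0.684 * 0.341 * 180.0964
= 25.729 N

25.729 N


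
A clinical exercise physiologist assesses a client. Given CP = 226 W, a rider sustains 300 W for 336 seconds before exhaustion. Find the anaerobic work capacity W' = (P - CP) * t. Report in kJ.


Excess power = 300 - 226 = 74 W
Work above CP = 74 * 336 = 24864 J
W' = 24.864 kJ

24.864 kJ


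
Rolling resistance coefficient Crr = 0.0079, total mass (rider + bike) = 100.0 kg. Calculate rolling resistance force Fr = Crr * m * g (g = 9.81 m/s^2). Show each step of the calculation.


Fr = Crr * m * g
= 0.0079 * 100.0 * 9.81
= 7.75 N

7.75 N


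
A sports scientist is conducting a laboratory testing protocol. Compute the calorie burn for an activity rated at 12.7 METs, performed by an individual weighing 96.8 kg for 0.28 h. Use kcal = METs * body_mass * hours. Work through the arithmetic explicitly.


Product of METs and mass = 12.7 * 96.8 = 1229.36
Total kcal = 1229.36 * 0.28 = 344.22 kcal

344.22 kcal


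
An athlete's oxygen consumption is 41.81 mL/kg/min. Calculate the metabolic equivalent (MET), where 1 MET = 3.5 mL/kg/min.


MET = VO2 / 3.5
= 41.81 / 3.5
= 11.95 METs

11.95 METs


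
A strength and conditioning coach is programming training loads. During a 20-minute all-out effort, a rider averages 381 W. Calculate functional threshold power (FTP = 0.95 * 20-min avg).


FTP = 0.95 * 381
= 361.95 W

361.95 W


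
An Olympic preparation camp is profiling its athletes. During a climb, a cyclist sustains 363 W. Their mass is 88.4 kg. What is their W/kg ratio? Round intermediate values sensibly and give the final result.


Power-to-weight = 363 W / 88.4 kg
= 4.106 W/kg

4.106 W/kg


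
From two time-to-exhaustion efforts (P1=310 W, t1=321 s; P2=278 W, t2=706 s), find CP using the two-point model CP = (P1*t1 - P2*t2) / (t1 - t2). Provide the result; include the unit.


Work in trial 1 = 99510 J
Work in trial 2 = 196268 J
Delta work = -96758 J
Delta time = -385 s
CP = -96758 / -385 = 251.32 W

251.32 W


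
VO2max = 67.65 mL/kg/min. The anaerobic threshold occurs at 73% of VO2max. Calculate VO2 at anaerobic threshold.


AT fraction = 73 / 100 = 0.73
AT VO2 = 67.65 * 0.73
= 49.38 mL/kg/min

49.38 mL/kg/min


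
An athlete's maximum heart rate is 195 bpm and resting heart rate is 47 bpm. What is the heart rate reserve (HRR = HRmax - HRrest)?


HRR = HRmax - HRrest
= 195 - 47
= 148 bpm

148 bpm


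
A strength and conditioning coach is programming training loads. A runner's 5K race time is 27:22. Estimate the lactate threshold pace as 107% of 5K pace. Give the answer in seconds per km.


Total race time = 27*60 + 22 = 1642 seconds
5K pace = 1642 / 5 = 328.4 sec/km
LT pace = 328.4 * 1.07 = 351.39 sec/km

351.39 s/km


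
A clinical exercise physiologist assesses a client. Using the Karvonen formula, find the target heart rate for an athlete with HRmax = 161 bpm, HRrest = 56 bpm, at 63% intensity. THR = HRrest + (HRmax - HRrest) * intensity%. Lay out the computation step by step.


HRR = 161 - 56 = 105
THR = 56 + 105 * 0.63
= 56 + 66.15
= 122.15 bpm

122.15 bpm


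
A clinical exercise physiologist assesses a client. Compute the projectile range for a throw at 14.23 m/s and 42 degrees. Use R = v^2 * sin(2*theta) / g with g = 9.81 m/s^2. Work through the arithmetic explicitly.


Two times the angle = 84 degrees
sin(84) = 0.994522
R = 202.4929 * 0.994522 / 9.81 = 20.528 m

20.528 m


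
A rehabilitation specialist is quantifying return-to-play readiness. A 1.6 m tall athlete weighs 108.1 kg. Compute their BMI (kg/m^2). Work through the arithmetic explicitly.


height^2 = 2.56 m^2
BMI = 108.1 / 2.56 = 42.23 kg/m^2

42.23 kg/m^2


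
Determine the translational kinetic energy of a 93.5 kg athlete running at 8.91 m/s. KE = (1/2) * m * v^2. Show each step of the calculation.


KE = 0.5 * m * v^2
= 0.5 * 93.5 * 8.91^2
= 0.5 * 93.5 * 79.3881
= 3711.39 J

3711.39 J


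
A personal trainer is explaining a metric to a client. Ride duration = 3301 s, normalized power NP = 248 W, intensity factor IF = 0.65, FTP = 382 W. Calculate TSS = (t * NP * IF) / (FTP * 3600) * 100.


Numerator = 3301 * 248 * 0.65 = 532121.2
Denominator = 382 * 3600 = 1375200
TSS = 532121.2 / 1375200 * 100
= 38.69

38.69 TSS


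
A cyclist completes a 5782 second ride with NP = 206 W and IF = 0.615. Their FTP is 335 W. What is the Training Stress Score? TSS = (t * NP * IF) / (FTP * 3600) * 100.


t * NP * IF = 5782 * 206 * 0.615 = 732521.58
FTP * 3600 = 1206000
TSS = (732521.58 / 1206000) * 100 = 60.74

60.74 TSS


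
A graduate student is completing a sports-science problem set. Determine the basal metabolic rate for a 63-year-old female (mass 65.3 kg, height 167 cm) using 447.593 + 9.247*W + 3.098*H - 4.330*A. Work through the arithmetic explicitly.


BMR = 447.593 + 9.247*65.3 + 3.098*167 - 4.330*63
= 1296.0 kcal/day

1296.0 kcal/day


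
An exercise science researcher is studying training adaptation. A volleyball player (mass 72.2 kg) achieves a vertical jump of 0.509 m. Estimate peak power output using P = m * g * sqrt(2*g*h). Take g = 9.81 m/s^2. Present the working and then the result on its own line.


2 * g * h = 2 * 9.81 * 0.509 = 9.98658
sqrt(9.98658) = 3.160155 m/s
P = 72.2 * 9.81 * 3.160155 = 2238.28 W

2238.28 W


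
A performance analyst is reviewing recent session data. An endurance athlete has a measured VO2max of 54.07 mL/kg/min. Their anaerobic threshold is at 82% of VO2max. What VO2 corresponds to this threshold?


Anaerobic threshold VO2 = VO2max * 82%
= 54.07 * 0.82
= 44.34 mL/kg/min

44.34 mL/kg/min


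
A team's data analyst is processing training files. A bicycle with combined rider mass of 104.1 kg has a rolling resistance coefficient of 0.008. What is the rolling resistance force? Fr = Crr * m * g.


Fr = 0.008 * 104.1 * 9.81
= 0.8328 * 9.81
= 8.17 N

8.17 N


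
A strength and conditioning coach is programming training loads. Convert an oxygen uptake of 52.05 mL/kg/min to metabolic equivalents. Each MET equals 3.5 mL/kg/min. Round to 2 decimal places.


One MET = 3.5 mL/kg/min
Number of METs = 52.05 / 3.5
= 14.87 METs

14.87 METs


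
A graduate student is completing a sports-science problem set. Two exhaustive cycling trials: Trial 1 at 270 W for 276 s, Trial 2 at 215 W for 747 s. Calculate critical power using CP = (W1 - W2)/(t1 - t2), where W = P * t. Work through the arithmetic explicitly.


W1 = 270 * 276 = 74520 J
W2 = 215 * 747 = 160605 J
CP = (74520 - 160605) / (276 - 747)
= -86085 / -471
= 182.77 W

182.77 W


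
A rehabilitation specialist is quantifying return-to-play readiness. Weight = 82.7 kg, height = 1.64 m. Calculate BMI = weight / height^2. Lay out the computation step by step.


height^2 = 1.64^2 = 2.6896
BMI = 82.7 / 2.6896 = 30.75 kg/m^2

30.75 kg/m^2


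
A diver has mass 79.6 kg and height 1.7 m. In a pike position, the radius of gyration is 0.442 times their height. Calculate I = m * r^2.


r = 0.442 * 1.7 = 0.7514 m
I = m * r^2 = 79.6 * 0.564602 = 44.942 kg*m^2

44.942 kg*m^2


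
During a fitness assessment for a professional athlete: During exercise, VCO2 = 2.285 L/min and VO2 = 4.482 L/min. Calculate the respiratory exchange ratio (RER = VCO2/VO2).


RER = VCO2 / VO2
= 2.285 / 4.482
= 0.5098

0.5098


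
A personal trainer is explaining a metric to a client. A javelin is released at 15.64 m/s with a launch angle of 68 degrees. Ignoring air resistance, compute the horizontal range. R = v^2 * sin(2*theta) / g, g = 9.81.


Launch speed squared = 244.6096
sin(2 * 68 deg) = 0.694658
Range = 244.6096 * 0.694658 / 9.81
= 17.321 m

17.321 m


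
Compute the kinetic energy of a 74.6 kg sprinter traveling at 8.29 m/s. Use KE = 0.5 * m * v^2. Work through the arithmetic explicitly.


Velocity squared = 68.7241
KE = 0.5 * 74.6 * 68.7241 = 2563.41 J

2563.41 J


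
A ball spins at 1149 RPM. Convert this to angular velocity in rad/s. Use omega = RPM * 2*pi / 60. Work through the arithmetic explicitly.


omega = 1149 * 2 * pi / 60
= 1149 * 6.28318531 / 60
= 7219.38 / 60
= 120.323 rad/s

120.323 rad/s


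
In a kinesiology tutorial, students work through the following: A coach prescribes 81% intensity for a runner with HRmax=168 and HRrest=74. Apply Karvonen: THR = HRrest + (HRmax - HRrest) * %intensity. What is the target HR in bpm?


Heart rate reserve = 168 - 74 = 94
Intensity fraction = 81 / 100 = 0.81
THR = 74 + 94 * 0.81 = 150.14 bpm

150.14 bpm


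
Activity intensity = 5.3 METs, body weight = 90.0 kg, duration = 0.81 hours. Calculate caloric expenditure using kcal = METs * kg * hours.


kcal = 5.3 * 90.0 * 0.81
= 477.0 * 0.81
= 386.37 kcal

386.37 kcal


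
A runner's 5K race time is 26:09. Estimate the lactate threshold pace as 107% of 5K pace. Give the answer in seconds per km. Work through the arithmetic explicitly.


Total race time = 26*60 + 9 = 1569 seconds
5K pace = 1569 / 5 = 313.8 sec/km
LT pace = 313.8 * 1.07 = 335.77 sec/km

335.77 s/km


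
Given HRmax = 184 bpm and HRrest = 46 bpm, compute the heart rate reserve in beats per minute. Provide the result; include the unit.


Heart rate reserve = maximum HR minus resting HR
HRR = 184 - 46 = 138 bpm

138 bpm


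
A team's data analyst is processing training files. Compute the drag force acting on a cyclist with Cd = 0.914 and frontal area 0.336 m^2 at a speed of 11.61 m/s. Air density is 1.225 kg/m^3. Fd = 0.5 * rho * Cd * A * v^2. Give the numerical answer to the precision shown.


Step 1: v^2 = 134.7921
Step 2: Fd = 0.5 * 1.225 * 0.914 * 0.336 * 134.7921
= 25.355 N

25.355 N


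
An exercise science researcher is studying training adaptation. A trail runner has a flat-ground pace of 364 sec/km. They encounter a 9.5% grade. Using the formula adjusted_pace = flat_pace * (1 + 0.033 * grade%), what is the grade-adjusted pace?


Grade factor = 1 + 0.033 * 9.5 = 1.3135
Adjusted = 364 * 1.3135 = 478.11 sec/km

478.11 s/km


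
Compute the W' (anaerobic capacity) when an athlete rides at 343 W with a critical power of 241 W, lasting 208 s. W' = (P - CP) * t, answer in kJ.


Above-CP power = 102 W
Duration = 208 s
W' = 102 * 208 = 21216 J
Convert: 21216 / 1000 = 21.216 kJ

21.216 kJ


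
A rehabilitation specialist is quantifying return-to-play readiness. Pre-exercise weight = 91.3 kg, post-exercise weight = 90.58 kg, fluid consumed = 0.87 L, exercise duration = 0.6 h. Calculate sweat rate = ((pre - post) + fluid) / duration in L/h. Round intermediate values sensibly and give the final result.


Weight loss = 91.3 - 90.58 = 0.72 kg (approx L)
Total sweat = 0.72 + 0.87 = 1.59 L
Sweat rate = 1.59 / 0.6 = 2.65 L/h

2.65 L/h


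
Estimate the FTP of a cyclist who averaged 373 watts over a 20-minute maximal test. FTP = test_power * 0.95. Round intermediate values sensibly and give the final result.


FTP = 373 * 0.95 = 354.35 W

354.35 W


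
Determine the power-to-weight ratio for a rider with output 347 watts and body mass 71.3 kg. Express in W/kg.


P/W = 347 / 71.3 = 4.867 W/kg

4.867 W/kg


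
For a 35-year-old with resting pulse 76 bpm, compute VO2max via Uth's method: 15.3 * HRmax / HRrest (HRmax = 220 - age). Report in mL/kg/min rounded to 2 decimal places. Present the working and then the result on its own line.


Step 1: HRmax = 220 - 35 = 185 bpm
Step 2: Ratio = 185 / 76 = 2.4342
Step 3: VO2max = 15.3 * 2.4342 = 37.24 mL/kg/min

37.24 mL/kg/min


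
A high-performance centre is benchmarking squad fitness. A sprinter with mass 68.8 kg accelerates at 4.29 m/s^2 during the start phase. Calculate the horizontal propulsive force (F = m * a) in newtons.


F = m * a
= 68.8 * 4.29
= 295.15 N

295.15 N


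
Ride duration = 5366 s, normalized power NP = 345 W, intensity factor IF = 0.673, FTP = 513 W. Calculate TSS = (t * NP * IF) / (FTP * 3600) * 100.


Numerator = 5366 * 345 * 0.673 = 1245904.71
Denominator = 513 * 3600 = 1846800
TSS = 1245904.71 / 1846800 * 100
= 67.46

67.46 TSS


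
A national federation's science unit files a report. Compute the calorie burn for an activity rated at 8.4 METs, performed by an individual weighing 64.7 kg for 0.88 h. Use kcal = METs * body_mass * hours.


Product of METs and mass = 8.4 * 64.7 = 543.48
Total kcal = 543.48 * 0.88 = 478.26 kcal

478.26 kcal


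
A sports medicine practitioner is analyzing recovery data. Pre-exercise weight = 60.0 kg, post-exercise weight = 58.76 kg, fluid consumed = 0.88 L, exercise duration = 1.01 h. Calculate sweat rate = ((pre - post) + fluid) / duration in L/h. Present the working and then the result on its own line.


Weight loss = 60.0 - 58.76 = 1.24 kg (approx L)
Total sweat = 1.24 + 0.88 = 2.12 L
Sweat rate = 2.12 / 1.01 = 2.099 L/h

2.099 L/h


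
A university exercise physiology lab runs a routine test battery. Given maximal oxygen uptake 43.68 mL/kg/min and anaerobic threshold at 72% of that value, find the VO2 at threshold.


Percentage as decimal = 0.72
VO2 at AT = 43.68 * 0.72 = 31.45 mL/kg/min

31.45 mL/kg/min


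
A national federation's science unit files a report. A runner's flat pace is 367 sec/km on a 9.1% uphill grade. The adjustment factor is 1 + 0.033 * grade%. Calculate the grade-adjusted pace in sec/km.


Factor = 1 + 0.033 * 9.1 = 1.3003
Adjusted pace = 367 * 1.3003
= 477.21 sec/km

477.21 s/km


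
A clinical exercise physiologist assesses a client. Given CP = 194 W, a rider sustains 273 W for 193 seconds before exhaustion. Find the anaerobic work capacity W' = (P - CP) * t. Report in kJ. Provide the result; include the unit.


Excess power = 273 - 194 = 79 W
Work above CP = 79 * 193 = 15247 J
W' = 15.247 kJ

15.247 kJ


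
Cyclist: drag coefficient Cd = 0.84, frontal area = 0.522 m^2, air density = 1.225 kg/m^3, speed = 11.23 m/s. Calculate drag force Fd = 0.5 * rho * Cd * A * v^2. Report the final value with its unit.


v^2 = 11.23^2 = 126.1129
Fd = 0.5 * 1.225 * 0.84 * 0.522 * 126.1129
= 33.87 N

33.87 N


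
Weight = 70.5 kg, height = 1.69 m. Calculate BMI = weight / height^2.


height^2 = 1.69^2 = 2.8561
BMI = 70.5 / 2.8561 = 24.68 kg/m^2

24.68 kg/m^2


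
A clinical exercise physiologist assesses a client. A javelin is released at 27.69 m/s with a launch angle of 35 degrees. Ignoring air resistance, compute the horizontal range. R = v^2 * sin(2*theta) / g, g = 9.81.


Launch speed squared = 766.7361
sin(2 * 35 deg) = 0.939693
Range = 766.7361 * 0.939693 / 9.81
= 73.445 m

73.445 m


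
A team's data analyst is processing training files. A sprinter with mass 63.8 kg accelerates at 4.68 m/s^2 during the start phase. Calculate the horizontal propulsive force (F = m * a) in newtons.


F = m * a
= 63.8 * 4.68
= 298.58 N

298.58 N


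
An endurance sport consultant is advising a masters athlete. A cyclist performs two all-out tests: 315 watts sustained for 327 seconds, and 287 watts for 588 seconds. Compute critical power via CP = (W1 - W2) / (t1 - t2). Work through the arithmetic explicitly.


W1 = P1 * t1 = 315 * 327 = 103005 J
W2 = P2 * t2 = 287 * 588 = 168756 J
CP = (103005 - 168756) / (327 - 588)
= 251.92 W

251.92 W


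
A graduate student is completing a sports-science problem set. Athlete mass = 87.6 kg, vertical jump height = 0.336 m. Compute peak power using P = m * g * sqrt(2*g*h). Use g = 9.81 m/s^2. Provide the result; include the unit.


sqrt(2 * 9.81 * 0.336) = sqrt(6.59232) = 2.567551 m/s
P = 87.6 * 9.81 * 2.567551
= 2206.44 W

2206.44 W


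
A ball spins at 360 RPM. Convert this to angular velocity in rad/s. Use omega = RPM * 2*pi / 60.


omega = 360 * 2 * pi / 60
= 360 * 6.28318531 / 60
= 2261.947 / 60
= 37.699 rad/s

37.699 rad/s


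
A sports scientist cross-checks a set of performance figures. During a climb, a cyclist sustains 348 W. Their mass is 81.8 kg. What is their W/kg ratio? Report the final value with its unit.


Power-to-weight = 348 W / 81.8 kg
= 4.254 W/kg

4.254 W/kg


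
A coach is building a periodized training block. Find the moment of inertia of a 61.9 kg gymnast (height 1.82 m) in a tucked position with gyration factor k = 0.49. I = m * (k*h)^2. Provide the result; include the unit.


Radius of gyration = 0.49 * 1.82 = 0.8918 m
I = 61.9 * 0.8918^2
= 61.9 * 0.795307
= 49.23 kg*m^2

49.23 kg*m^2


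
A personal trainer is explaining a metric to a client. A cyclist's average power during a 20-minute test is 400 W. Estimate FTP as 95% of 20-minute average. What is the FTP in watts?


FTP = 20-min power * 0.95
= 400 * 0.95
= 380.0 W

380.0 W


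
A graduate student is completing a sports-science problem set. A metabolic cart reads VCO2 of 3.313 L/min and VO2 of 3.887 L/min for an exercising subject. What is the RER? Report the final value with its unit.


RER = VCO2 / VO2 = 3.313 / 3.887 = 0.8523

0.8523


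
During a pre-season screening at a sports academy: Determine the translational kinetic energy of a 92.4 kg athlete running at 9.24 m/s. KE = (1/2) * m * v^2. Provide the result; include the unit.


KE = 0.5 * m * v^2
= 0.5 * 92.4 * 9.24^2
= 0.5 * 92.4 * 85.3776
= 3944.45 J

3944.45 J


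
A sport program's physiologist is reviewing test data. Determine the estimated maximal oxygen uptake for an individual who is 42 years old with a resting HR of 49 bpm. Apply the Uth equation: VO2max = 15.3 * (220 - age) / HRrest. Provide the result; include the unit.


HRmax = 220 - 42 = 178
VO2max = 15.3 * (178 / 49)
= 15.3 * 3.6327
= 55.58 mL/kg/min

55.58 mL/kg/min


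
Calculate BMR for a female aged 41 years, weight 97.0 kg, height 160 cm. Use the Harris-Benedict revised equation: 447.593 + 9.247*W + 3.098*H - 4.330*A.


Substituting values:
W term = 9.247 * 97.0 = 896.959
H term = 3.098 * 160 = 495.68
A term = 4.330 * 41 = 177.53
BMR = 1662.7 kcal/day

1662.7 kcal/day


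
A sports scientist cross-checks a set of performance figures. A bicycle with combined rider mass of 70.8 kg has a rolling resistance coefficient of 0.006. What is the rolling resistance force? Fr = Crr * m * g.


Fr = 0.006 * 70.8 * 9.81
= 0.4248 * 9.81
= 4.167 N

4.167 N


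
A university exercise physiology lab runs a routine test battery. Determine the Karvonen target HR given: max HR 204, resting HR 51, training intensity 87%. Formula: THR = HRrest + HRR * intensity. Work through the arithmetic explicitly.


HRR = HRmax - HRrest = 204 - 51 = 153
THR = 51 + 153 * 0.87
= 184.11 bpm

184.11 bpm


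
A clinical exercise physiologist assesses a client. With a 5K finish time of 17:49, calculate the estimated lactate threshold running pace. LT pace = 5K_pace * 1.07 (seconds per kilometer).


Race duration = 1069 s for 5 km
Average pace = 1069 / 5 = 213.8 s/km
LT pace = 213.8 * 1.07
= 228.77 s/km

228.77 s/km


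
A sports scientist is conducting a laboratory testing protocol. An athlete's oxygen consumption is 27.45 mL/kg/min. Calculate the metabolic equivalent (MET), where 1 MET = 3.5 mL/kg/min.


MET = VO2 / 3.5
= 27.45 / 3.5
= 7.84 METs

7.84 METs


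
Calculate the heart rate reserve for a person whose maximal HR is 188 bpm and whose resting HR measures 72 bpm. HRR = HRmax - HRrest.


HRmax = 188 bpm
HRrest = 72 bpm
HRR = 188 - 72 = 116 bpm

116 bpm


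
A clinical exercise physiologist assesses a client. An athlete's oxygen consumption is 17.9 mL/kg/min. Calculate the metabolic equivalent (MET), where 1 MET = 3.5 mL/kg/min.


MET = VO2 / 3.5
= 17.9 / 3.5
= 5.11 METs

5.11 METs


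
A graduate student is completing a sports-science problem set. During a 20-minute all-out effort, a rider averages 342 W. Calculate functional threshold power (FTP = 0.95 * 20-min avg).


FTP = 0.95 * 342
= 324.9 W

324.9 W


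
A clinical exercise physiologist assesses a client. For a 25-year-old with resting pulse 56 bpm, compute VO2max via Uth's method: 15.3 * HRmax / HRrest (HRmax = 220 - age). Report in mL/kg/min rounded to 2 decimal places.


Step 1: HRmax = 220 - 25 = 195 bpm
Step 2: Ratio = 195 / 56 = 3.4821
Step 3: VO2max = 15.3 * 3.4821 = 53.28 mL/kg/min

53.28 mL/kg/min


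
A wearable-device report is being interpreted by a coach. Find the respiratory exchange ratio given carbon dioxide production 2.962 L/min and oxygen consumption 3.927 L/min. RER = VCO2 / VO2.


VCO2 = 2.962 L/min
VO2 = 3.927 L/min
RER = 2.962 / 3.927 = 0.7543

0.7543


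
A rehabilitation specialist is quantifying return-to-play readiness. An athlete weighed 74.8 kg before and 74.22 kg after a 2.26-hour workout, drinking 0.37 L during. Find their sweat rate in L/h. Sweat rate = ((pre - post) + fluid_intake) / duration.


Body mass change = 0.58 kg
Total sweat loss = 0.58 + 0.37 = 0.95 L
Rate = 0.95 / 2.26 = 0.42 L/h

0.42 L/h


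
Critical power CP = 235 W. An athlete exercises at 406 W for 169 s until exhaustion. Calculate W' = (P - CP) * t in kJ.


P - CP = 406 - 235 = 171 W
W' = 171 * 169 = 28899 J
= 28899 / 1000 = 28.899 kJ

28.899 kJ


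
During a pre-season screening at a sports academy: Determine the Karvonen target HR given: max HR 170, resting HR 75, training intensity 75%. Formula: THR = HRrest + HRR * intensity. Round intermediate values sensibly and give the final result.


HRR = HRmax - HRrest = 170 - 75 = 95
THR = 75 + 95 * 0.75
= 146.25 bpm

146.25 bpm


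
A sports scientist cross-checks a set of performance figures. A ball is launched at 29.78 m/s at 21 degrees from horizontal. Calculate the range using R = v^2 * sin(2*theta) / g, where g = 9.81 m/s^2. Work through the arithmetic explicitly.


sin(2 * 21) = sin(42) = 0.669131
v^2 = 29.78^2 = 886.8484
R = 886.8484 * 0.669131 / 9.81
= 60.491 m

60.491 m


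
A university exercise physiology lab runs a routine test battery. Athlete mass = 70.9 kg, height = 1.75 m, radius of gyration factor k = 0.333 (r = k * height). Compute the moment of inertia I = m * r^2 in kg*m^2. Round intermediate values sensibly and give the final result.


r = k * height = 0.333 * 1.75 = 0.58275 m
r^2 = 0.58275^2 = 0.339598
I = 70.9 * 0.339598 = 24.077 kg*m^2

24.077 kg*m^2


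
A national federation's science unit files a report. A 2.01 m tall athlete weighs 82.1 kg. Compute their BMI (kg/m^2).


height^2 = 4.0401 m^2
BMI = 82.1 / 4.0401 = 20.32 kg/m^2

20.32 kg/m^2


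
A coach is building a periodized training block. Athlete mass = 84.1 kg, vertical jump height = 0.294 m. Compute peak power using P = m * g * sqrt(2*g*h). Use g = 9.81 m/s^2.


sqrt(2 * 9.81 * 0.294) = sqrt(5.76828) = 2.401724 m/s
P = 84.1 * 9.81 * 2.401724
= 1981.47 W

1981.47 W


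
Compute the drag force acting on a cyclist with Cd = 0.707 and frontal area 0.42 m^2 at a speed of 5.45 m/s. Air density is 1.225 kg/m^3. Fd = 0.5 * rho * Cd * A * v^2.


Step 1: v^2 = 29.7025
Step 2: Fd = 0.5 * 1.225 * 0.707 * 0.42 * 29.7025
= 5.402 N

5.402 N


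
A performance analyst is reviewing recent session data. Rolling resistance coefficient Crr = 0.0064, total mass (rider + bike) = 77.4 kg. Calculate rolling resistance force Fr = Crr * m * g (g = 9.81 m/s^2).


Fr = Crr * m * g
= 0.0064 * 77.4 * 9.81
= 4.859 N

4.859 N


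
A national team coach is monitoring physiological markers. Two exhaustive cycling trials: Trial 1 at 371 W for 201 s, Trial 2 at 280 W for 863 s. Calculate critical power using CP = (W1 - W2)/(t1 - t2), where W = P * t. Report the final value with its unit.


W1 = 371 * 201 = 74571 J
W2 = 280 * 863 = 241640 J
CP = (74571 - 241640) / (201 - 863)
= -167069 / -662
= 252.37 W

252.37 W


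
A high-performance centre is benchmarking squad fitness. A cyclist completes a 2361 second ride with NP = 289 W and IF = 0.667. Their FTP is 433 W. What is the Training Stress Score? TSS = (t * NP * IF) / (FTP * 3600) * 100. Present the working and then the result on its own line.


t * NP * IF = 2361 * 289 * 0.667 = 455113.443
FTP * 3600 = 1558800
TSS = (455113.443 / 1558800) * 100 = 29.2

29.2 TSS


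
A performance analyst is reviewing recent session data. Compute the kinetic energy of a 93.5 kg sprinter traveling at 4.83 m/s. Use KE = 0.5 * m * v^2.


Velocity squared = 23.3289
KE = 0.5 * 93.5 * 23.3289 = 1090.63 J

1090.63 J


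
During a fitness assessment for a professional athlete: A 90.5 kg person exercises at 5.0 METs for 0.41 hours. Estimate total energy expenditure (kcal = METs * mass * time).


Energy = METs * mass(kg) * time(h)
= 5.0 * 90.5 * 0.41
= 185.53 kcal

185.53 kcal


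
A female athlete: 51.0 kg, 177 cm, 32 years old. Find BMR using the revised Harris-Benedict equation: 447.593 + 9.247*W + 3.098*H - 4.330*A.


Intercept = 447.593
Weight contribution = 9.247 * 51.0 = 471.597
Height contribution = 3.098 * 177 = 548.346
Age contribution = 4.33 * 32 = 138.56
BMR = 447.593 + 471.597 + 548.346 - 138.56
= 1328.98 kcal/day

1328.98 kcal/day


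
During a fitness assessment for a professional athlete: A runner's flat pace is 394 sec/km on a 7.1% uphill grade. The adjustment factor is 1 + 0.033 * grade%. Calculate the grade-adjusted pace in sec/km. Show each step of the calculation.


Factor = 1 + 0.033 * 7.1 = 1.2343
Adjusted pace = 394 * 1.2343
= 486.31 sec/km

486.31 s/km


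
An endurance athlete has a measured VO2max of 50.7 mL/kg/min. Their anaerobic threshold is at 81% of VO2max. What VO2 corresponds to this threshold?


Anaerobic threshold VO2 = VO2max * 81%
= 50.7 * 0.81
= 41.07 mL/kg/min

41.07 mL/kg/min
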